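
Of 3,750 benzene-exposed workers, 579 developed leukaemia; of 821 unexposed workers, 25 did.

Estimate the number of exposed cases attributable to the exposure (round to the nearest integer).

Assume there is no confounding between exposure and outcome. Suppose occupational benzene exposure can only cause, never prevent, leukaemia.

p₁ = P(outcome | exposed) = 579/3750 = 0.1544
p₀ = P(outcome | unexposed) = 25/821 = 0.030451
PN = (p₁ − p₀)/p₁ = (0.1544 − 0.030451) / 0.1544 ≈ 0.80278.
Attributable cases ≈ PN × (exposed cases) = 0.80278 × 579 ≈ 464.81.

about 465 cases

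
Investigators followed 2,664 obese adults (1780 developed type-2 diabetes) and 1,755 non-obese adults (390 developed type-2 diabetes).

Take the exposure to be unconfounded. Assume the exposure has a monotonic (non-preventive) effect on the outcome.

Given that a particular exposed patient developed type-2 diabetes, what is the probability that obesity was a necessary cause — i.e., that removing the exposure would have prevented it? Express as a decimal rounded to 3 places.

p₁ = P(outcome | exposed) = 1780/2664 = 0.66817
p₀ = P(outcome | unexposed) = 390/1755 = 0.22222
Under exogeneity and monotonicity, PN = (p₁ − p₀) / p₁.
PN = (0.66817 − 0.22222) / 0.66817 = 0.44595 / 0.66817 ≈ 0.6674

PN ≈ 0.667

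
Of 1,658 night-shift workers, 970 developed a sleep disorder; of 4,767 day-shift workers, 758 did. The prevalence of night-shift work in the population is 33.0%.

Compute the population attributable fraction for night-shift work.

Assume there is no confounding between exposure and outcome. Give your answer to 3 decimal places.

PAF ≈ 0.469

p₁ = P(outcome | exposed) = 970/1658 = 0.58504
p₀ = P(outcome | unexposed) = 758/4767 = 0.15901
Overall risk P(Y=1) = π·p₁ + (1−π)·p₀ = 0.33×0.58504 + 0.67×0.15901 = 0.2996.
Under exogeneity, PAF = [P(Y=1) − p₀] / P(Y=1).
PAF = (0.2996 − 0.15901) / 0.2996 ≈ 0.4693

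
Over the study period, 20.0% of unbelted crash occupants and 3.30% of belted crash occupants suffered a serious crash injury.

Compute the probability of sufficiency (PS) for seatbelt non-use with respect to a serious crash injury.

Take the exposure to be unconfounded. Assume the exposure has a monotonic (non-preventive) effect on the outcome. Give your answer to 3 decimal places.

p₁ = 0.2, p₀ = 0.033.
Under exogeneity and monotonicity, PS = (p₁ − p₀) / (1 − p₀).
PS = (0.2 − 0.033) / (1 − 0.033) = 0.167 / 0.967 ≈ 0.1727

PS ≈ 0.173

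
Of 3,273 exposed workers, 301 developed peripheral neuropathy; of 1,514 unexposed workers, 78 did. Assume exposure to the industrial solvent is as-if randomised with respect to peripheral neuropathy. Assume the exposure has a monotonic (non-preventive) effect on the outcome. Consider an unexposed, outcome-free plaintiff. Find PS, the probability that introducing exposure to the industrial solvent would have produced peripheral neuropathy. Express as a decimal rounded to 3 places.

p₁ = P(outcome | exposed) = 301/3273 = 0.091965
p₀ = P(outcome | unexposed) = 78/1514 = 0.051519
Under exogeneity and monotonicity, PS = (p₁ − p₀) / (1 − p₀).
PS = (0.091965 − 0.051519) / (1 − 0.051519) = 0.040445 / 0.94848 ≈ 0.0426

PS ≈ 0.043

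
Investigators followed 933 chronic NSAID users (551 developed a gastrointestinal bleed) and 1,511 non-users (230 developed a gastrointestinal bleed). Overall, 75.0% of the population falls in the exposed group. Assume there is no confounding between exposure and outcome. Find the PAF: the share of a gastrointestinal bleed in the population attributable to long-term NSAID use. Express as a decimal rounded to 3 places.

p₁ = P(outcome | exposed) = 551/933 = 0.59057
p₀ = P(outcome | unexposed) = 230/1511 = 0.15222
Overall risk P(Y=1) = π·p₁ + (1−π)·p₀ = 0.75×0.59057 + 0.25×0.15222 = 0.48098.
Under exogeneity, PAF = [P(Y=1) − p₀] / P(Y=1).
PAF = (0.48098 − 0.15222) / 0.48098 ≈ 0.6835

PAF ≈ 0.684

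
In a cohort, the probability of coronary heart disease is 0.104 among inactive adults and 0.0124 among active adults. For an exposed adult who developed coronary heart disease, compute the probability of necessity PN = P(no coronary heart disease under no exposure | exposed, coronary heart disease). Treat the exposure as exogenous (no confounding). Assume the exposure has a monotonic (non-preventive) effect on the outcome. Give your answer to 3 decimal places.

Let p₁ = 0.104, p₀ = 0.0124.
Under exogeneity and monotonicity, PN = (p₁ − p₀) / p₁.
PN = (0.104 − 0.0124) / 0.104 = 0.0916 / 0.104 ≈ 0.8808

PN ≈ 0.881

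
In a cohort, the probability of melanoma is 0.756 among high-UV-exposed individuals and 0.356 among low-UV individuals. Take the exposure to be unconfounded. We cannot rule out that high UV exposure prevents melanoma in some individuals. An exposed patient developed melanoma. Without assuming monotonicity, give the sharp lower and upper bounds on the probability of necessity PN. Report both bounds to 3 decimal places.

0.529 ≤ PN ≤ 0.852

Let p₁ = 0.756, p₀ = 0.356.
Under exogeneity alone the bounds on PN are max{0,(p₁−p₀)/p₁} ≤ PN ≤ min{1,(1−p₀)/p₁}.
  lower = (p₁ − p₀)/p₁ = 0.4 / 0.756 ≈ 0.5291
  upper = min{1, (1 − p₀)/p₁} = 0.644 / 0.756 ≈ 0.8519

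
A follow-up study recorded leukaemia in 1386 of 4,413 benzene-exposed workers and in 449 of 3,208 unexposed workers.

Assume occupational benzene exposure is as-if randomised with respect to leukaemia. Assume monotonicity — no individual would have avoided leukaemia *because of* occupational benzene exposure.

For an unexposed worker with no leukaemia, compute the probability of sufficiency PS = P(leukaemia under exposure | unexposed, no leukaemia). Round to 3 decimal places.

PS ≈ 0.202

p₁ = P(outcome | exposed) = 1386/4413 = 0.31407
p₀ = P(outcome | unexposed) = 449/3208 = 0.13996
Under exogeneity and monotonicity, PS = (p₁ − p₀) / (1 − p₀).
PS = (0.31407 − 0.13996) / (1 − 0.13996) = 0.17411 / 0.86004 ≈ 0.2024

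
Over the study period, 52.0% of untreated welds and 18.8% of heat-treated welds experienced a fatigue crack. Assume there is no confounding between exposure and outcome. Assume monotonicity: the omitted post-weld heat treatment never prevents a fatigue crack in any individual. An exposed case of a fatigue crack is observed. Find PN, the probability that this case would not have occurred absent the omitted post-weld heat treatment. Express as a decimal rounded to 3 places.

PN ≈ 0.638

p₁ = 0.52, p₀ = 0.188.
Under exogeneity and monotonicity, PN = (p₁ − p₀) / p₁.
PN = (0.52 − 0.188) / 0.52 = 0.332 / 0.52 ≈ 0.6385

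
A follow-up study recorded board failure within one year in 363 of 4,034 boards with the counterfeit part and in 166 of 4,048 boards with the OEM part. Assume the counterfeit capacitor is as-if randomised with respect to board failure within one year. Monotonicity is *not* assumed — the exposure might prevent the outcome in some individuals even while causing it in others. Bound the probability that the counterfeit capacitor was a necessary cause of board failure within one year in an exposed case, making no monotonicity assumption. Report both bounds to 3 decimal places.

0.544 ≤ PN ≤ 1.000

p₁ = P(outcome | exposed) = 363/4034 = 0.089985
p₀ = P(outcome | unexposed) = 166/4048 = 0.041008
Under exogeneity alone the bounds on PN are max{0,(p₁−p₀)/p₁} ≤ PN ≤ min{1,(1−p₀)/p₁}.
  lower = (p₁ − p₀)/p₁ = 0.048977 / 0.089985 ≈ 0.5443
  upper = min{1, (1 − p₀)/p₁} = 0.95899 / 0.089985 ≈ 10.6572 → capped at 1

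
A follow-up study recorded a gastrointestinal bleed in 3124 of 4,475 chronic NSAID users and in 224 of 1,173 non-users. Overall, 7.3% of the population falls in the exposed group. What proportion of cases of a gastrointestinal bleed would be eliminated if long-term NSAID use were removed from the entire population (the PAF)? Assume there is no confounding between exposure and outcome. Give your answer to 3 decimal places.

PAF ≈ 0.162

p₁ = P(outcome | exposed) = 3124/4475 = 0.6981
p₀ = P(outcome | unexposed) = 224/1173 = 0.19096
Overall risk P(Y=1) = π·p₁ + (1−π)·p₀ = 0.073×0.6981 + 0.927×0.19096 = 0.22798.
Under exogeneity, PAF = [P(Y=1) − p₀] / P(Y=1).
PAF = (0.22798 − 0.19096) / 0.22798 ≈ 0.1624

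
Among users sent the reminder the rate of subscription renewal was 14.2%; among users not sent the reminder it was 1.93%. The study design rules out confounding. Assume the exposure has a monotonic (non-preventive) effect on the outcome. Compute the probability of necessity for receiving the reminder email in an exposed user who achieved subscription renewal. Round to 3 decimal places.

PN ≈ 0.864

p₁ = 0.142, p₀ = 0.0193.
Under exogeneity and monotonicity, PN = (p₁ − p₀) / p₁.
PN = (0.142 − 0.0193) / 0.142 = 0.1227 / 0.142 ≈ 0.8641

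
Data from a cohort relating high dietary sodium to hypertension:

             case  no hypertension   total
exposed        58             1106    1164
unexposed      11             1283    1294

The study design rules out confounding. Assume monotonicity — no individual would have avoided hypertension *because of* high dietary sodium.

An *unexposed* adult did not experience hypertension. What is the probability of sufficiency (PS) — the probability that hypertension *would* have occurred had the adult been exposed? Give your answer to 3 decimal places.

p₁ = P(outcome | exposed) = 58/1164 = 0.049828
p₀ = P(outcome | unexposed) = 11/1294 = 0.0085008
Under exogeneity and monotonicity, PS = (p₁ − p₀)/(1 − p₀).
PS = (0.049828 − 0.0085008) / 0.9915 ≈ 0.0417

PS ≈ 0.042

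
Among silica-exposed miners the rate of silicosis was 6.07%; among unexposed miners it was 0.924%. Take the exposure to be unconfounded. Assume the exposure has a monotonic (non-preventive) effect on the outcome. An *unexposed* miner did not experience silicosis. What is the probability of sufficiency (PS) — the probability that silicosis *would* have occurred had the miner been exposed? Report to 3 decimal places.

PS ≈ 0.052

p₁ = 0.0607, p₀ = 0.00924.
Under exogeneity and monotonicity, PS = (p₁ − p₀) / (1 − p₀).
PS = (0.0607 − 0.00924) / (1 − 0.00924) = 0.05146 / 0.99076 ≈ 0.0519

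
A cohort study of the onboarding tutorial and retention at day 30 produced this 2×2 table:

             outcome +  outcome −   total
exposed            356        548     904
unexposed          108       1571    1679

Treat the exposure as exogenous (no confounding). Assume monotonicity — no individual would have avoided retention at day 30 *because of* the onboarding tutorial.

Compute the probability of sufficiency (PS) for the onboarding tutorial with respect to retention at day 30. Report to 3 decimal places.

PS ≈ 0.352

p₁ = P(outcome | exposed) = 356/904 = 0.39381
p₀ = P(outcome | unexposed) = 108/1679 = 0.064324
Under exogeneity and monotonicity, PS = (p₁ − p₀) / (1 − p₀).
PS = (0.39381 − 0.064324) / (1 − 0.064324) = 0.32948 / 0.93568 ≈ 0.3521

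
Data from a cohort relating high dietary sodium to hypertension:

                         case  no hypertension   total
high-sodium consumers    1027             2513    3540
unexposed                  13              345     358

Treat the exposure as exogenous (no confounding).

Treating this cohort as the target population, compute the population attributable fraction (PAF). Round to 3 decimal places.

p₁ = P(outcome | exposed) = 1027/3540 = 0.29011
p₀ = P(outcome | unexposed) = 13/358 = 0.036313
Exposure prevalence π = 3540/3898 = 0.90816; overall risk P(Y=1) = 0.2668.
Under exogeneity, PAF = [P(Y=1) − p₀]/P(Y=1).
PAF = (0.2668 − 0.036313) / 0.2668 ≈ 0.8639

PAF ≈ 0.864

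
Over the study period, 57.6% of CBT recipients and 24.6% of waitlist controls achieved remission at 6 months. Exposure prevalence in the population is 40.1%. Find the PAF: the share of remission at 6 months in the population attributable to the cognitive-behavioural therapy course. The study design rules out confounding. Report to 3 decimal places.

PAF ≈ 0.350

p₁ = 0.576, p₀ = 0.246.
Overall risk P(Y=1) = π·p₁ + (1−π)·p₀ = 0.401×0.576 + 0.599×0.246 = 0.37833.
Under exogeneity, PAF = [P(Y=1) − p₀] / P(Y=1).
PAF = (0.37833 − 0.246) / 0.37833 ≈ 0.3498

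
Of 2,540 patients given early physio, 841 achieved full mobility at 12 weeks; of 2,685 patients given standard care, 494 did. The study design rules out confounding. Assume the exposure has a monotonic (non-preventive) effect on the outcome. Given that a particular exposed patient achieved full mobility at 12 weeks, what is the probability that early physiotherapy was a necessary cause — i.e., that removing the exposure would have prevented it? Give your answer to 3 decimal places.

p₁ = P(outcome | exposed) = 841/2540 = 0.3311
p₀ = P(outcome | unexposed) = 494/2685 = 0.18399
Under exogeneity and monotonicity, PN = (p₁ − p₀) / p₁.
PN = (0.3311 − 0.18399) / 0.3311 = 0.14712 / 0.3311 ≈ 0.4443

PN ≈ 0.444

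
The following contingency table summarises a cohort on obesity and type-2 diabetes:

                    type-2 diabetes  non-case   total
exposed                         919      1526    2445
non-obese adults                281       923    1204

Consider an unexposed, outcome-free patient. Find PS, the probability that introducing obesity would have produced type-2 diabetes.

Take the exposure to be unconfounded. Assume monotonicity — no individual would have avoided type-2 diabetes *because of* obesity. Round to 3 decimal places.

p₁ = P(outcome | exposed) = 919/2445 = 0.37587
p₀ = P(outcome | unexposed) = 281/1204 = 0.23339
Under exogeneity and monotonicity, PS = (p₁ − p₀) / (1 − p₀).
PS = (0.37587 − 0.23339) / (1 − 0.23339) = 0.14248 / 0.76661 ≈ 0.1859

PS ≈ 0.186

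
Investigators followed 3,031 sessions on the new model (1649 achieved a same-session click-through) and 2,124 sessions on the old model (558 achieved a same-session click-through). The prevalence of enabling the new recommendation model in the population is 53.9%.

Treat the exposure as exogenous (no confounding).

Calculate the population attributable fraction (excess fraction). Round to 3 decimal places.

p₁ = P(outcome | exposed) = 1649/3031 = 0.54404
p₀ = P(outcome | unexposed) = 558/2124 = 0.26271
Overall risk P(Y=1) = π·p₁ + (1−π)·p₀ = 0.539×0.54404 + 0.461×0.26271 = 0.41435.
Under exogeneity, PAF = [P(Y=1) − p₀] / P(Y=1).
PAF = (0.41435 − 0.26271) / 0.41435 ≈ 0.3660

PAF ≈ 0.366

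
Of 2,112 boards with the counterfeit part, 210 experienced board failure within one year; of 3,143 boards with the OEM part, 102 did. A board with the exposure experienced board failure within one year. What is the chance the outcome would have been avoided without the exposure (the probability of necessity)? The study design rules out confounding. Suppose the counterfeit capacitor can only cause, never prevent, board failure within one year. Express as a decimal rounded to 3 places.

p₁ = P(outcome | exposed) = 210/2112 = 0.099432
p₀ = P(outcome | unexposed) = 102/3143 = 0.032453
Under exogeneity and monotonicity, PN = (p₁ − p₀) / p₁.
PN = (0.099432 − 0.032453) / 0.099432 = 0.066979 / 0.099432 ≈ 0.6736

PN ≈ 0.674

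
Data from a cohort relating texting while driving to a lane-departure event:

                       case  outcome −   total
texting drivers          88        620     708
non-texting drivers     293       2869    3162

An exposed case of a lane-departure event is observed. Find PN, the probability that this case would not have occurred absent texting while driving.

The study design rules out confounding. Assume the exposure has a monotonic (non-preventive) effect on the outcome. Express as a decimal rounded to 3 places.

p₁ = P(outcome | exposed) = 88/708 = 0.12429
p₀ = P(outcome | unexposed) = 293/3162 = 0.092663
Under exogeneity and monotonicity, PN = (p₁ − p₀)/p₁.
PN = (0.12429 − 0.092663) / 0.12429 ≈ 0.2545

PN ≈ 0.254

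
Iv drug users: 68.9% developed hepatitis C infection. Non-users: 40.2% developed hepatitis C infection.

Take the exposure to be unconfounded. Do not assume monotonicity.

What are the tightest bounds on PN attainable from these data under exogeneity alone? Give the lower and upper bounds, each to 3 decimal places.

0.417 ≤ PN ≤ 0.868

p₁ = 0.689, p₀ = 0.402.
Under exogeneity alone the bounds on PN are max{0,(p₁−p₀)/p₁} ≤ PN ≤ min{1,(1−p₀)/p₁}.
  lower = (p₁ − p₀)/p₁ = 0.287 / 0.689 ≈ 0.4165
  upper = min{1, (1 − p₀)/p₁} = 0.598 / 0.689 ≈ 0.8679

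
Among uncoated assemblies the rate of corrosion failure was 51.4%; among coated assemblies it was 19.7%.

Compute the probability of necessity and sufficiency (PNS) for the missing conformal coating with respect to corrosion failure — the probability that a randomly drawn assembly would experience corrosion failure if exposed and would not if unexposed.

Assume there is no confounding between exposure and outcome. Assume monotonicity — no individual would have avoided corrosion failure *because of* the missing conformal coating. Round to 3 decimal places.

PNS ≈ 0.317

p₁ = 0.514, p₀ = 0.197.
Under exogeneity and monotonicity, PNS = p₁ − p₀.
PNS = 0.514 − 0.197 = 0.317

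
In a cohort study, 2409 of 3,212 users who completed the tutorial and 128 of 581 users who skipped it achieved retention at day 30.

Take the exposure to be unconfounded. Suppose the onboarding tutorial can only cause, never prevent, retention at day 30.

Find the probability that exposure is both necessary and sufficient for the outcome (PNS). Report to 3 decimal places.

PNS ≈ 0.530

p₁ = P(outcome | exposed) = 2409/3212 = 0.75
p₀ = P(outcome | unexposed) = 128/581 = 0.22031
Under exogeneity and monotonicity, PNS = p₁ − p₀.
PNS = 0.75 − 0.22031 = 0.52969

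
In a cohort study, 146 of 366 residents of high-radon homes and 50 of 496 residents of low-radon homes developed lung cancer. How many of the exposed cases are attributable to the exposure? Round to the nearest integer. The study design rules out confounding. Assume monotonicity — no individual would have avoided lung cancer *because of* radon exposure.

about 109 cases

p₁ = P(outcome | exposed) = 146/366 = 0.39891
p₀ = P(outcome | unexposed) = 50/496 = 0.10081
PN = (p₁ − p₀)/p₁ = (0.39891 − 0.10081) / 0.39891 ≈ 0.74729.
Attributable cases ≈ PN × (exposed cases) = 0.74729 × 146 ≈ 109.10.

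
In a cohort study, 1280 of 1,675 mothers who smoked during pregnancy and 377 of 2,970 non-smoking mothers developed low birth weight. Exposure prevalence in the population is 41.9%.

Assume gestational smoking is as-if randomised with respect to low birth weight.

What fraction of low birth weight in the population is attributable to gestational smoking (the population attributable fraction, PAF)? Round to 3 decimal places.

PAF ≈ 0.678

p₁ = P(outcome | exposed) = 1280/1675 = 0.76418
p₀ = P(outcome | unexposed) = 377/2970 = 0.12694
Overall risk P(Y=1) = π·p₁ + (1−π)·p₀ = 0.419×0.76418 + 0.581×0.12694 = 0.39394.
Under exogeneity, PAF = [P(Y=1) − p₀] / P(Y=1).
PAF = (0.39394 − 0.12694) / 0.39394 ≈ 0.6778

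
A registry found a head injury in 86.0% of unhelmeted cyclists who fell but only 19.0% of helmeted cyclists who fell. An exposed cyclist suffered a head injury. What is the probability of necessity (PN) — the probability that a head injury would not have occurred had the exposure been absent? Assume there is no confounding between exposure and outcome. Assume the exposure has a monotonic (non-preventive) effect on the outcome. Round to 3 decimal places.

PN ≈ 0.779

p₁ = 0.86, p₀ = 0.19.
Under exogeneity and monotonicity, PN = (p₁ − p₀) / p₁.
PN = (0.86 − 0.19) / 0.86 = 0.67 / 0.86 ≈ 0.7791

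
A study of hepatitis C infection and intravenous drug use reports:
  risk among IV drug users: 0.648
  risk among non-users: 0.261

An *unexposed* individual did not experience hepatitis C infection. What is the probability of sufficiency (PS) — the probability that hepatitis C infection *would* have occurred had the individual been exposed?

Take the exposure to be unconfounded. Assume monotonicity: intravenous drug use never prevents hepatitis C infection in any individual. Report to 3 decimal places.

Let p₁ = 0.648, p₀ = 0.261.
Under exogeneity and monotonicity, PS = (p₁ − p₀) / (1 − p₀).
PS = (0.648 − 0.261) / (1 − 0.261) = 0.387 / 0.739 ≈ 0.5237

PS ≈ 0.524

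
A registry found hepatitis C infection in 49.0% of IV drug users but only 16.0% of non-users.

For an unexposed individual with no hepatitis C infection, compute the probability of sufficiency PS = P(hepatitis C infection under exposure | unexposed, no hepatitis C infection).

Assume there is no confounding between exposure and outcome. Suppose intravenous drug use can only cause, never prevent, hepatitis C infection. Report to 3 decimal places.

p₁ = 0.49, p₀ = 0.16.
Under exogeneity and monotonicity, PS = (p₁ − p₀) / (1 − p₀).
PS = (0.49 − 0.16) / (1 − 0.16) = 0.33 / 0.84 ≈ 0.3929

PS ≈ 0.393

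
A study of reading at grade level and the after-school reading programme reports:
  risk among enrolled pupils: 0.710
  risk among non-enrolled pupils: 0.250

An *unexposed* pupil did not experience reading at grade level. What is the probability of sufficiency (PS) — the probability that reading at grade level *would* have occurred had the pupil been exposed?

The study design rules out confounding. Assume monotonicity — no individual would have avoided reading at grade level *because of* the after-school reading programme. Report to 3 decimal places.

Let p₁ = 0.71, p₀ = 0.25.
Under exogeneity and monotonicity, PS = (p₁ − p₀) / (1 − p₀).
PS = (0.71 − 0.25) / (1 − 0.25) = 0.46 / 0.75 ≈ 0.6133

PS ≈ 0.613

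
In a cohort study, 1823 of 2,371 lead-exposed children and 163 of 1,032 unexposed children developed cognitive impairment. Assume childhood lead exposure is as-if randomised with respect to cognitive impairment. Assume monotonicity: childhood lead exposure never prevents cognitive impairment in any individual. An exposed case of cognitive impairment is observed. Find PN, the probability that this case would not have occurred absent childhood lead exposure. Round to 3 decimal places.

p₁ = P(outcome | exposed) = 1823/2371 = 0.76887
p₀ = P(outcome | unexposed) = 163/1032 = 0.15795
Under exogeneity and monotonicity, PN = (p₁ − p₀) / p₁.
PN = (0.76887 − 0.15795) / 0.76887 = 0.61093 / 0.76887 ≈ 0.7946

PN ≈ 0.795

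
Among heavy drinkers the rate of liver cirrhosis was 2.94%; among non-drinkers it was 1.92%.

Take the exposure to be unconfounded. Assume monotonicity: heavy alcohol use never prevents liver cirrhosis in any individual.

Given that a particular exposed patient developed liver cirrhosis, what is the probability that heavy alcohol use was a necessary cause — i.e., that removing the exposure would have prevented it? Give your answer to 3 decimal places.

p₁ = 0.0294, p₀ = 0.0192.
Under exogeneity and monotonicity, PN = (p₁ − p₀) / p₁.
PN = (0.0294 − 0.0192) / 0.0294 = 0.0102 / 0.0294 ≈ 0.3469

PN ≈ 0.347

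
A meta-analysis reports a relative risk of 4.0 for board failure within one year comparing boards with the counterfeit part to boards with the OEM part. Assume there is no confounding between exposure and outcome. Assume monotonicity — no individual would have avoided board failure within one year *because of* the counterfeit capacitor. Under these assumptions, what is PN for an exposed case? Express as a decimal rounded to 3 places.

PN ≈ 0.750

Under exogeneity and monotonicity, PN = (RR − 1) / RR = 1 − 1/RR.
PN = (4.0 − 1) / 4.0 = 3 / 4.0 ≈ 0.7500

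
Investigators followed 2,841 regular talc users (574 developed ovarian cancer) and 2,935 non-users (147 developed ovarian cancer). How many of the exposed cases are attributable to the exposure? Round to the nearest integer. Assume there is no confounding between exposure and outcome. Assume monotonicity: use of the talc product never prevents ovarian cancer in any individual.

about 432 cases

p₁ = P(outcome | exposed) = 574/2841 = 0.20204
p₀ = P(outcome | unexposed) = 147/2935 = 0.050085
PN = (p₁ − p₀)/p₁ = (0.20204 − 0.050085) / 0.20204 ≈ 0.75210.
Attributable cases ≈ PN × (exposed cases) = 0.75210 × 574 ≈ 431.71.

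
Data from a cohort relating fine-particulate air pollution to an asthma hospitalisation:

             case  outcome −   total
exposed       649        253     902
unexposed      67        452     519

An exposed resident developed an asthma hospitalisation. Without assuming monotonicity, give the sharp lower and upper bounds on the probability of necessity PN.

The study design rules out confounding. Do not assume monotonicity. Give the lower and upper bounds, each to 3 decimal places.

0.821 ≤ PN ≤ 1.000

p₁ = P(outcome | exposed) = 649/902 = 0.71951
p₀ = P(outcome | unexposed) = 67/519 = 0.12909
Under exogeneity alone the bounds on PN are max{0,(p₁−p₀)/p₁} ≤ PN ≤ min{1,(1−p₀)/p₁}.
  lower = (p₁ − p₀)/p₁ = 0.59042 / 0.71951 ≈ 0.8206
  upper = min{1, (1 − p₀)/p₁} = 0.87091 / 0.71951 ≈ 1.2104 → capped at 1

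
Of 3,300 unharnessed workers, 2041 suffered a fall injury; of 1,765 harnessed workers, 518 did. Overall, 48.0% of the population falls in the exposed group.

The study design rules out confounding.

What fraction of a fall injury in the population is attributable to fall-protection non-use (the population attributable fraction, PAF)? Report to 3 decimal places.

PAF ≈ 0.347

p₁ = P(outcome | exposed) = 2041/3300 = 0.61848
p₀ = P(outcome | unexposed) = 518/1765 = 0.29348
Overall risk P(Y=1) = π·p₁ + (1−π)·p₀ = 0.48×0.61848 + 0.52×0.29348 = 0.44948.
Under exogeneity, PAF = [P(Y=1) − p₀] / P(Y=1).
PAF = (0.44948 − 0.29348) / 0.44948 ≈ 0.3471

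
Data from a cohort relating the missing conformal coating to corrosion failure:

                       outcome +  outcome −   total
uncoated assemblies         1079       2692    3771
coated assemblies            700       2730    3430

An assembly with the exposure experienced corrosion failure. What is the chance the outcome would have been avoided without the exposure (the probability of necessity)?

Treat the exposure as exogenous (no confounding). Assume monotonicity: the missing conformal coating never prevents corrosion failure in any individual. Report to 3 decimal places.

PN ≈ 0.287

p₁ = P(outcome | exposed) = 1079/3771 = 0.28613
p₀ = P(outcome | unexposed) = 700/3430 = 0.20408
Under exogeneity and monotonicity, PN = (p₁ − p₀)/p₁.
PN = (0.28613 − 0.20408) / 0.28613 ≈ 0.2868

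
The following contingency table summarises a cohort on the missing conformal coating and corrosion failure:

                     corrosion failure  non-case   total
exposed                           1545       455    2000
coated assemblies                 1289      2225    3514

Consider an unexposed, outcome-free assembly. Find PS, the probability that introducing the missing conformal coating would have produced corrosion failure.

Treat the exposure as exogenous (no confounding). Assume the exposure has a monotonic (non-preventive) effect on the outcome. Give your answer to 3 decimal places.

p₁ = P(outcome | exposed) = 1545/2000 = 0.7725
p₀ = P(outcome | unexposed) = 1289/3514 = 0.36682
Under exogeneity and monotonicity, PS = (p₁ − p₀) / (1 − p₀).
PS = (0.7725 − 0.36682) / (1 − 0.36682) = 0.40568 / 0.63318 ≈ 0.6407

PS ≈ 0.641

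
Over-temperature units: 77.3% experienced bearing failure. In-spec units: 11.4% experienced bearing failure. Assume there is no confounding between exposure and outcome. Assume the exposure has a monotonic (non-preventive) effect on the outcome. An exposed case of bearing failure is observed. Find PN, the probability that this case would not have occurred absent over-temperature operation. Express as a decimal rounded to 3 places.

p₁ = 0.773, p₀ = 0.114.
Under exogeneity and monotonicity, PN = (p₁ − p₀) / p₁.
PN = (0.773 − 0.114) / 0.773 = 0.659 / 0.773 ≈ 0.8525

PN ≈ 0.853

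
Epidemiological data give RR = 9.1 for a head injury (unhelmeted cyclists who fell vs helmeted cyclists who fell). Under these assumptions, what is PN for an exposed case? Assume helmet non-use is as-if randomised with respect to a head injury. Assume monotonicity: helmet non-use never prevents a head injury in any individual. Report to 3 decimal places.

Under exogeneity and monotonicity, PN = (RR − 1) / RR = 1 − 1/RR.
PN = (9.1 − 1) / 9.1 = 8.1 / 9.1 ≈ 0.8901

PN ≈ 0.890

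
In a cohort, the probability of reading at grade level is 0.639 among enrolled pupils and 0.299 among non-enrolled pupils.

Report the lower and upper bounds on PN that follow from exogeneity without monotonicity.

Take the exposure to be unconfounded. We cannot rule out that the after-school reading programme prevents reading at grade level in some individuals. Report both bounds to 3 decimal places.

Let p₁ = 0.639, p₀ = 0.299.
Under exogeneity alone the bounds on PN are max{0,(p₁−p₀)/p₁} ≤ PN ≤ min{1,(1−p₀)/p₁}.
  lower = (p₁ − p₀)/p₁ = 0.34 / 0.639 ≈ 0.5321
  upper = min{1, (1 − p₀)/p₁} = 0.701 / 0.639 ≈ 1.0970 → capped at 1

0.532 ≤ PN ≤ 1.000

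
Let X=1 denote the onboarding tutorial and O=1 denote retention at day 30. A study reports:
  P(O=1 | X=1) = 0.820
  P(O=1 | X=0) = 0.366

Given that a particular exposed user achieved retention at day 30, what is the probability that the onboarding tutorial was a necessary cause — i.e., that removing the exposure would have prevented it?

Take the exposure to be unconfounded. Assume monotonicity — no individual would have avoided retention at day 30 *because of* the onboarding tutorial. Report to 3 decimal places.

Let p₁ = 0.82, p₀ = 0.366.
Under exogeneity and monotonicity, PN = (p₁ − p₀) / p₁.
PN = (0.82 − 0.366) / 0.82 = 0.454 / 0.82 ≈ 0.5537

PN ≈ 0.554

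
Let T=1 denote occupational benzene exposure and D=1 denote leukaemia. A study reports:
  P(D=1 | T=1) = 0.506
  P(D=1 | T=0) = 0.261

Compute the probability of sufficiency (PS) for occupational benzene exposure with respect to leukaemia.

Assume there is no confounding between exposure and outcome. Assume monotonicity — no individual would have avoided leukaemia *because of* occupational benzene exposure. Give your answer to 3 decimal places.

PS ≈ 0.332

Let p₁ = 0.506, p₀ = 0.261.
Under exogeneity and monotonicity, PS = (p₁ − p₀) / (1 − p₀).
PS = (0.506 − 0.261) / (1 − 0.261) = 0.245 / 0.739 ≈ 0.3315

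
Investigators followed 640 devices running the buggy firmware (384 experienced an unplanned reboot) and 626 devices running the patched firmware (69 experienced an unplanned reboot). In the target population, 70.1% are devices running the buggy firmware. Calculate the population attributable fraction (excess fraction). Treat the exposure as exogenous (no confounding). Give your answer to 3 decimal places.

PAF ≈ 0.757

p₁ = P(outcome | exposed) = 384/640 = 0.6
p₀ = P(outcome | unexposed) = 69/626 = 0.11022
Overall risk P(Y=1) = π·p₁ + (1−π)·p₀ = 0.701×0.6 + 0.299×0.11022 = 0.45356.
Under exogeneity, PAF = [P(Y=1) − p₀] / P(Y=1).
PAF = (0.45356 − 0.11022) / 0.45356 ≈ 0.7570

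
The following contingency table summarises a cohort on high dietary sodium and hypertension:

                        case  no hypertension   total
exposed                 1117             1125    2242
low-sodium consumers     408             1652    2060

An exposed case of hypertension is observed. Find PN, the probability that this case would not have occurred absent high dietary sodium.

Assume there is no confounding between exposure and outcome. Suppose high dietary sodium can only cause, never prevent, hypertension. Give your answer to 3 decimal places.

PN ≈ 0.602

p₁ = P(outcome | exposed) = 1117/2242 = 0.49822
p₀ = P(outcome | unexposed) = 408/2060 = 0.19806
Under exogeneity and monotonicity, PN = (p₁ − p₀) / p₁.
PN = (0.49822 − 0.19806) / 0.49822 = 0.30016 / 0.49822 ≈ 0.6025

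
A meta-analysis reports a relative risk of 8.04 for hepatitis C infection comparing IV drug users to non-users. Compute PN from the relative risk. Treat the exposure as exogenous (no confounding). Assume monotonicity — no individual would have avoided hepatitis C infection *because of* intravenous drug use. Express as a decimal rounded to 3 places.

PN ≈ 0.876

Under exogeneity and monotonicity, PN = (RR − 1) / RR = 1 − 1/RR.
PN = (8.04 − 1) / 8.04 = 7.04 / 8.04 ≈ 0.8756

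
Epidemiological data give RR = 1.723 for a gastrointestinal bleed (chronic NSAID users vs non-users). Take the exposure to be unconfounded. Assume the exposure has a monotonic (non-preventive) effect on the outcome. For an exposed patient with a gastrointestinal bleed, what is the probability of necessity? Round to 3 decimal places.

Under exogeneity and monotonicity, PN = (RR − 1) / RR = 1 − 1/RR.
PN = (1.723 − 1) / 1.723 = 0.723 / 1.723 ≈ 0.4196

PN ≈ 0.420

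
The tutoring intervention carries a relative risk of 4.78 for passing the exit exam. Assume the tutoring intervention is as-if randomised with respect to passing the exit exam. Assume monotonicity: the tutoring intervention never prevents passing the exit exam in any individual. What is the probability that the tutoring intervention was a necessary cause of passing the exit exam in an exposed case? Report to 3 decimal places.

PN ≈ 0.791

Under exogeneity and monotonicity, PN = (RR − 1) / RR = 1 − 1/RR.
PN = (4.78 − 1) / 4.78 = 3.78 / 4.78 ≈ 0.7908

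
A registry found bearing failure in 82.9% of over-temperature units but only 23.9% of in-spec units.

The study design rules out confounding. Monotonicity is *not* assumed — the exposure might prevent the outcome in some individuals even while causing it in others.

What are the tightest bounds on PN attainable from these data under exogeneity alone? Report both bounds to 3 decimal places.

p₁ = 0.829, p₀ = 0.239.
Under exogeneity alone the bounds on PN are max{0,(p₁−p₀)/p₁} ≤ PN ≤ min{1,(1−p₀)/p₁}.
  lower = (p₁ − p₀)/p₁ = 0.59 / 0.829 ≈ 0.7117
  upper = min{1, (1 − p₀)/p₁} = 0.761 / 0.829 ≈ 0.9180

0.712 ≤ PN ≤ 0.918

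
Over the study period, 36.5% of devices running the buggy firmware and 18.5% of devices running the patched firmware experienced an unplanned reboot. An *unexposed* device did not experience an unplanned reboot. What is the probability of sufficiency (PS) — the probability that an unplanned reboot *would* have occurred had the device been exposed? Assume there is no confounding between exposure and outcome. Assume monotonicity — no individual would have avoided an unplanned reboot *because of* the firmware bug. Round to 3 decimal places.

PS ≈ 0.221

p₁ = 0.365, p₀ = 0.185.
Under exogeneity and monotonicity, PS = (p₁ − p₀) / (1 − p₀).
PS = (0.365 − 0.185) / (1 − 0.185) = 0.18 / 0.815 ≈ 0.2209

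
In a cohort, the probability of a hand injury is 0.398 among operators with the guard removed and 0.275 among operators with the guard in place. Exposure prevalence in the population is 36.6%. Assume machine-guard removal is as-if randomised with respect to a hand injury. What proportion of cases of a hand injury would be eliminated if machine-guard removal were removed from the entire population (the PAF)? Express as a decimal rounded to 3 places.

Let p₁ = 0.398, p₀ = 0.275.
Overall risk P(Y=1) = π·p₁ + (1−π)·p₀ = 0.366×0.398 + 0.634×0.275 = 0.32002.
Under exogeneity, PAF = [P(Y=1) − p₀] / P(Y=1).
PAF = (0.32002 − 0.275) / 0.32002 ≈ 0.1407

PAF ≈ 0.141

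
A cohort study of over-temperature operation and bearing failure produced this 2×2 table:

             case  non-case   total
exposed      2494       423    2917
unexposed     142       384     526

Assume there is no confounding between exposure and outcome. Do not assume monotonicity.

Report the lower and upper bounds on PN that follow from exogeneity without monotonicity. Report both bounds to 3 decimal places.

p₁ = P(outcome | exposed) = 2494/2917 = 0.85499
p₀ = P(outcome | unexposed) = 142/526 = 0.26996
Under exogeneity alone the bounds on PN are max{0,(p₁−p₀)/p₁} ≤ PN ≤ min{1,(1−p₀)/p₁}.
  lower = (p₁ − p₀)/p₁ = 0.58503 / 0.85499 ≈ 0.6843
  upper = min{1, (1 − p₀)/p₁} = 0.73004 / 0.85499 ≈ 0.8539

0.684 ≤ PN ≤ 0.854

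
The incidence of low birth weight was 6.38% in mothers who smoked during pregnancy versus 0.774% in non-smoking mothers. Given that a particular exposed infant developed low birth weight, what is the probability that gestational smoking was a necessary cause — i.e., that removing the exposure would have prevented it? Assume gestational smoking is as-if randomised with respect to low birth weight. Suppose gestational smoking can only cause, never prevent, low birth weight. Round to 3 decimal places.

p₁ = 0.0638, p₀ = 0.00774.
Under exogeneity and monotonicity, PN = (p₁ − p₀) / p₁.
PN = (0.0638 − 0.00774) / 0.0638 = 0.05606 / 0.0638 ≈ 0.8787

PN ≈ 0.879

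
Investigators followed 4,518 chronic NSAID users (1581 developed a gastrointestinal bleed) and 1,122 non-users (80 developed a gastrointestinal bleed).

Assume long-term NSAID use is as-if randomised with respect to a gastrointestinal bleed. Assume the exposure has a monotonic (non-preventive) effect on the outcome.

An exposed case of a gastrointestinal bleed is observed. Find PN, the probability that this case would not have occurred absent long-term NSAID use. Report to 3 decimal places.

p₁ = P(outcome | exposed) = 1581/4518 = 0.34993
p₀ = P(outcome | unexposed) = 80/1122 = 0.071301
Under exogeneity and monotonicity, PN = (p₁ − p₀) / p₁.
PN = (0.34993 − 0.071301) / 0.34993 = 0.27863 / 0.34993 ≈ 0.7962

PN ≈ 0.796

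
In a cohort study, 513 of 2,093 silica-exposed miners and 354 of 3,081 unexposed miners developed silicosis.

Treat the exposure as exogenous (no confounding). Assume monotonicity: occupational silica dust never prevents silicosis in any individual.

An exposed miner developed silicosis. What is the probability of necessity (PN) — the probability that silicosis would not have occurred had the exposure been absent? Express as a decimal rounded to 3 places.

PN ≈ 0.531

p₁ = P(outcome | exposed) = 513/2093 = 0.2451
p₀ = P(outcome | unexposed) = 354/3081 = 0.1149
Under exogeneity and monotonicity, PN = (p₁ − p₀) / p₁.
PN = (0.2451 − 0.1149) / 0.2451 = 0.1302 / 0.2451 ≈ 0.5312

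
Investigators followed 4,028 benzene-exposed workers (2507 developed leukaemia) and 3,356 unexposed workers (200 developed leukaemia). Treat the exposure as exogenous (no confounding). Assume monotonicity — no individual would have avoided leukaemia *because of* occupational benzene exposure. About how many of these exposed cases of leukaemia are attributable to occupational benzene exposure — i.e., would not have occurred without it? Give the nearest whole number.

about 2267 cases

p₁ = P(outcome | exposed) = 2507/4028 = 0.62239
p₀ = P(outcome | unexposed) = 200/3356 = 0.059595
PN = (p₁ − p₀)/p₁ = (0.62239 − 0.059595) / 0.62239 ≈ 0.90425.
Attributable cases ≈ PN × (exposed cases) = 0.90425 × 2507 ≈ 2266.95.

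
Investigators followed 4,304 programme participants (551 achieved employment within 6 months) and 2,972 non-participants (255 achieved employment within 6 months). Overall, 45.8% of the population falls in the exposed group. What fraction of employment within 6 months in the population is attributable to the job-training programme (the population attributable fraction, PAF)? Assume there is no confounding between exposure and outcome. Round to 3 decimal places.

PAF ≈ 0.184

p₁ = P(outcome | exposed) = 551/4304 = 0.12802
p₀ = P(outcome | unexposed) = 255/2972 = 0.085801
Overall risk P(Y=1) = π·p₁ + (1−π)·p₀ = 0.458×0.12802 + 0.542×0.085801 = 0.10514.
Under exogeneity, PAF = [P(Y=1) − p₀] / P(Y=1).
PAF = (0.10514 − 0.085801) / 0.10514 ≈ 0.1839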